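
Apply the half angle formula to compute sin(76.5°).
sin(76.5°) = √((1 - cos 153°)/2) = 0.9724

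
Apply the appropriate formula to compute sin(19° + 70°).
sin(19° + 70°) = sin 19° cos 70° + cos 19° sin 70° = 0.9998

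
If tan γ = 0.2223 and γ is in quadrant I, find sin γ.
sin γ = 0.217 (using tan²γ + 1 = sec²γ)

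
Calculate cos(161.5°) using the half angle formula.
cos(161.5°) = -√((1 + cos 323°)/2) = -0.9483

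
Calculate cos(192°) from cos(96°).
cos(192°) = cos²96° - sin²96° = -0.9781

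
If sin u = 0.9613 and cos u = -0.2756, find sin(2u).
sin(2u) = 2 sin u cos u = -0.5299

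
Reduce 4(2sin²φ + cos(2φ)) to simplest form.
4(2sin²φ + cos(2φ)) = 4 (using Double angle)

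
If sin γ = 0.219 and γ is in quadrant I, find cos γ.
cos γ = 0.9757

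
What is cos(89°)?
cos(89°) = 0.01745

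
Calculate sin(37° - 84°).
sin(37° - 84°) = sin 37° cos 84° - cos 37° sin 84° = -0.7314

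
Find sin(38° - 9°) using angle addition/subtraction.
sin(38° - 9°) = sin 38° cos 9° - cos 38° sin 9° = 0.4848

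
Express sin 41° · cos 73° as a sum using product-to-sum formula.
sin 41° cos 73° = (1/2)[sin(41°+73°) + sin(41°-73°)]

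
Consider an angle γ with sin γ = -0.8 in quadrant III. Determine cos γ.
cos γ = ±√(1 - sin²γ) = -0.6 (negative in QIII)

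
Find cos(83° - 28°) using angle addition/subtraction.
cos(83° - 28°) = cos 83° cos 28° + sin 83° sin 28° = 0.5736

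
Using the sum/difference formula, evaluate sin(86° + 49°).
sin(86° + 49°) = sin 86° cos 49° + cos 86° sin 49° = √2/2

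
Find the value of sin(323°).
sin(323°) = -0.6018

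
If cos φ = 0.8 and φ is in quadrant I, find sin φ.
sin φ = 0.6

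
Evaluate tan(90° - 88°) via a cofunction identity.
tan(90° - 88°) = cot(88°) = 0.03492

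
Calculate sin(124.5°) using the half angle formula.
sin(124.5°) = √((1 - cos 249°)/2) = 0.8241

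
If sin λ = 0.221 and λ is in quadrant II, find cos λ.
cos λ = -0.9753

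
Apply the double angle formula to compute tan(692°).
tan(692°) = 2 tan 346° / (1 - tan²346°) = -0.5317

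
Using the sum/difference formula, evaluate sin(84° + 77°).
sin(84° + 77°) = sin 84° cos 77° + cos 84° sin 77° = 0.3256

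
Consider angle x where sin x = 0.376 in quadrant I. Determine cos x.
cos x = √(1 - sin²x) = 0.9266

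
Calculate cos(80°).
cos(80°) = 0.1736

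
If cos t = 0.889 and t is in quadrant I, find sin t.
sin t = 0.4579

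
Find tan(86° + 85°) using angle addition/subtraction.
tan(86° + 85°) = (tan 86° + tan 85°)/(1 - tan 86° tan 85°) = -0.1584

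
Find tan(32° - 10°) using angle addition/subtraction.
tan(32° - 10°) = (tan 32° - tan 10°)/(1 + tan 32° tan 10°) = 0.404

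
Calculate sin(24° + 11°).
sin(24° + 11°) = sin 24° cos 11° + cos 24° sin 11° = 0.5736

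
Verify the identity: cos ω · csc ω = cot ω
LHS = cos ω · (1/sin ω) = cos ω/sin ω = cot ω = RHS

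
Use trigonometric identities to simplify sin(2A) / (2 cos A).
sin(2A) / (2 cos A) = sin A (using Double angle)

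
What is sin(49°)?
sin(49°) = 0.7547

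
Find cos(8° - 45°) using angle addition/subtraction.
cos(8° - 45°) = cos 8° cos 45° + sin 8° sin 45° = 0.7986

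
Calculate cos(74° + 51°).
cos(74° + 51°) = cos 74° cos 51° - sin 74° sin 51° = -0.5736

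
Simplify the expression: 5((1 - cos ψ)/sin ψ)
5((1 - cos ψ)/sin ψ) = 5(tan(ψ/2)) (using Half angle)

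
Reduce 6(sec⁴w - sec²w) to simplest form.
6(sec⁴w - sec²w) = 6(tan⁴w + tan²w) (using Pythagorean)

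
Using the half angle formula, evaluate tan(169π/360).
tan(169π/360) = sin 169π/180 / (1 + cos 169π/180) = 10.39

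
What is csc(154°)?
csc(154°) = 2.281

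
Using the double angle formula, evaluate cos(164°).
cos(164°) = cos²82° - sin²82° = -0.9613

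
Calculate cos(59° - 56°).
cos(59° - 56°) = cos 59° cos 56° + sin 59° sin 56° = 0.9986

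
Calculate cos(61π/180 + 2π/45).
cos(61π/180 + 2π/45) = cos 61π/180 cos 2π/45 - sin 61π/180 sin 2π/45 = 0.3584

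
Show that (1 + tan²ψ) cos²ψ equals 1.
LHS = sec²ψ · cos²ψ = (1/cos²ψ) · cos²ψ = 1 = RHS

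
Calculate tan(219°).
tan(219°) = 0.8098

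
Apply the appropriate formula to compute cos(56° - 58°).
cos(56° - 58°) = cos 56° cos 58° + sin 56° sin 58° = 0.9994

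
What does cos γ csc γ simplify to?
cos γ csc γ = cot γ (using Reciprocal + quotient)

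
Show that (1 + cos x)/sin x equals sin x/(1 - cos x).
RHS = sin x(1 + cos x) / ((1 - cos x)(1 + cos x)) = sin x(1 + cos x) / (1 - cos²x) = sin x(1 + cos x) / sin²x = (1 + cos x)/sin x = LHS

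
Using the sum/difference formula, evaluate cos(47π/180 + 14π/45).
cos(47π/180 + 14π/45) = cos 47π/180 cos 14π/45 - sin 47π/180 sin 14π/45 = -0.225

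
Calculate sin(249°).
sin(249°) = -0.9336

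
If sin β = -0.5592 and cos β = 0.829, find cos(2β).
cos(2β) = cos²β - sin²β = 0.3745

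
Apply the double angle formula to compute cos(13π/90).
cos(13π/90) = cos²13π/180 - sin²13π/180 = 0.8988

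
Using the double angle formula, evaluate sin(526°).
sin(526°) = 2 sin 263° cos 263° = 0.2419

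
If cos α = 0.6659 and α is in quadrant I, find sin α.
sin α = 0.746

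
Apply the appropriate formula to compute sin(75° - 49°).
sin(75° - 49°) = sin 75° cos 49° - cos 75° sin 49° = 0.4384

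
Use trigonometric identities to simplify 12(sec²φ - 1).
12(sec²φ - 1) = 12(tan²φ) (using Pythagorean identity)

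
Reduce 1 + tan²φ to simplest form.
1 + tan²φ = sec²φ (using Pythagorean identity)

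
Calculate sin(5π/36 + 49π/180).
sin(5π/36 + 49π/180) = sin 5π/36 cos 49π/180 + cos 5π/36 sin 49π/180 = 0.9613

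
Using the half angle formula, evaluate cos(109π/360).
cos(109π/360) = √((1 + cos 109π/180)/2) = 0.5807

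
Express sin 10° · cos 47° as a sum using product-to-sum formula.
sin 10° cos 47° = (1/2)[sin(10°+47°) + sin(10°-47°)]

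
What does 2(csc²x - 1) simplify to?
2(csc²x - 1) = 2(cot²x) (using Pythagorean identity)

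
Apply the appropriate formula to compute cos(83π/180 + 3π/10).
cos(83π/180 + 3π/10) = cos 83π/180 cos 3π/10 - sin 83π/180 sin 3π/10 = -0.7314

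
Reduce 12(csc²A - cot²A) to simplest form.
12(csc²A - cot²A) = 12 (using Pythagorean identity)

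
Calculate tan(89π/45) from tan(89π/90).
tan(89π/45) = 2 tan 89π/90 / (1 - tan²89π/90) = -0.06993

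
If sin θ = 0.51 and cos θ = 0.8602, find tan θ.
tan θ = sin θ / cos θ = 0.5929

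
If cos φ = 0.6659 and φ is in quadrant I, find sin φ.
sin φ = 0.746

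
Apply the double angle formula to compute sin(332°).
sin(332°) = 2 sin 166° cos 166° = -0.4695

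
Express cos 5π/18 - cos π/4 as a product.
cos 5π/18 - cos π/4 = -2 sin(19π/72) sin(π/72)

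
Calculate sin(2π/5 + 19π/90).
sin(2π/5 + 19π/90) = sin 2π/5 cos 19π/90 + cos 2π/5 sin 19π/90 = 0.9397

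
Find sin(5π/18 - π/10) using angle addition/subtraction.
sin(5π/18 - π/10) = sin 5π/18 cos π/10 - cos 5π/18 sin π/10 = 0.5299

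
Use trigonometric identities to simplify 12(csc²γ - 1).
12(csc²γ - 1) = 12(cot²γ) (using Pythagorean identity)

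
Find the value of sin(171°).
sin(171°) = 0.1564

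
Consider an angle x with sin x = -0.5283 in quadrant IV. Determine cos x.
cos x = √(1 - sin²x) = 0.8491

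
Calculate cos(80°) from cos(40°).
cos(80°) = cos²40° - sin²40° = 0.1736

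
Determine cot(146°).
cot(146°) = -1.483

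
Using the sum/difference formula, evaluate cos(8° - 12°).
cos(8° - 12°) = cos 8° cos 12° + sin 8° sin 12° = 0.9976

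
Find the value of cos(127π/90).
cos(127π/90) = -0.2756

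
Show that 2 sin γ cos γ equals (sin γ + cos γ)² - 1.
RHS = sin²γ + 2 sin γ cos γ + cos²γ - 1 = (sin²γ + cos²γ) + 2 sin γ cos γ - 1 = 1 + 2 sin γ cos γ - 1 = 2 sin γ cos γ = LHS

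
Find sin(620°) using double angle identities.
sin(620°) = 2 sin 310° cos 310° = -0.9848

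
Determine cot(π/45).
cot(π/45) = 14.3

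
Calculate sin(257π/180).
sin(257π/180) = -0.9744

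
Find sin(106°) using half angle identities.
sin(106°) = √((1 - cos 212°)/2) = 0.9613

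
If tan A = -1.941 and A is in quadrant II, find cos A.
cos A = -0.458 (using tan²A + 1 = sec²A)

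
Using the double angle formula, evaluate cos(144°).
cos(144°) = 2cos²72° - 1 = -0.809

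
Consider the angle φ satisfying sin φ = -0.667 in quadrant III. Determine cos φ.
cos φ = ±√(1 - sin²φ) = -0.7451 (negative in QIII)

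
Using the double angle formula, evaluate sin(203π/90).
sin(203π/90) = 2 sin 203π/180 cos 203π/180 = 0.7193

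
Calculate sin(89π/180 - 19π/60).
sin(89π/180 - 19π/60) = sin 89π/180 cos 19π/60 - cos 89π/180 sin 19π/60 = 0.5299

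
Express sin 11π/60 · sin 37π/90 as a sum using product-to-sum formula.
sin 11π/60 sin 37π/90 = (1/2)[cos(11π/60-37π/90) - cos(11π/60+37π/90)]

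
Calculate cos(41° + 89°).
cos(41° + 89°) = cos 41° cos 89° - sin 41° sin 89° = -0.6428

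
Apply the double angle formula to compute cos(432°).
cos(432°) = cos²216° - sin²216° = 0.309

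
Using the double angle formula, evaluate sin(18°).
sin(18°) = 2 sin 9° cos 9° = 0.309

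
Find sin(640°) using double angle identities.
sin(640°) = 2 sin 320° cos 320° = -0.9848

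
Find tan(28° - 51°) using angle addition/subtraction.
tan(28° - 51°) = (tan 28° - tan 51°)/(1 + tan 28° tan 51°) = -0.4245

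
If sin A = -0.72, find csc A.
csc A = 1/sin A = -1.389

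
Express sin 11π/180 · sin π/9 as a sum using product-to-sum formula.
sin 11π/180 sin π/9 = (1/2)[cos(11π/180-π/9) - cos(11π/180+π/9)]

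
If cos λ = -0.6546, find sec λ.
sec λ = 1/cos λ = -1.528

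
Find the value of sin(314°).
sin(314°) = -0.7193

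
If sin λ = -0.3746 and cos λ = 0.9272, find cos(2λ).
cos(2λ) = cos²λ - sin²λ = 0.7194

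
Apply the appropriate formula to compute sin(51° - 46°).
sin(51° - 46°) = sin 51° cos 46° - cos 51° sin 46° = 0.08716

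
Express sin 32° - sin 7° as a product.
sin 32° - sin 7° = 2 cos(19.5°) sin(12.5°)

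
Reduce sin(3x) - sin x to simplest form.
sin(3x) - sin x = 2 cos(2x) sin x (using Sum-to-product)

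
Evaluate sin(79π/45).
sin(79π/45) = -0.6947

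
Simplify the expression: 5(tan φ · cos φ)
5(tan φ · cos φ) = 5(sin φ) (using Quotient identity)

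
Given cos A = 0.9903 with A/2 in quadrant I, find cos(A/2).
cos(A/2) = ±√((1 + cos A)/2); positive since A/2 ∈ QI, so cos(A/2) = 0.9976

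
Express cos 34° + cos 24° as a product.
cos 34° + cos 24° = 2 cos(29°) cos(5°)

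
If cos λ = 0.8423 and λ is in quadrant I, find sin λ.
sin λ = 0.539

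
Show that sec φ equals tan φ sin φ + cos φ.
RHS = sin²φ/cos φ + cos φ = (sin²φ + cos²φ)/cos φ = 1/cos φ = sec φ = LHS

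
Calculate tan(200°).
tan(200°) = 0.364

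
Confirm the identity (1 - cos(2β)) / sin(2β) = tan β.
LHS = 2sin²β / (2 sin β cos β) = sin β/cos β = tan β = RHS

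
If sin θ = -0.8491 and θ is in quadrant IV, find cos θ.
cos θ = 0.5282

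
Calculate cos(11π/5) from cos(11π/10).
cos(11π/5) = cos²11π/10 - sin²11π/10 = 0.809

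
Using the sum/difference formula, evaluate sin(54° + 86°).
sin(54° + 86°) = sin 54° cos 86° + cos 54° sin 86° = 0.6428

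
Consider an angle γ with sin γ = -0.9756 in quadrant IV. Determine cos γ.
cos γ = √(1 - sin²γ) = 0.2196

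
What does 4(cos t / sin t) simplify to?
4(cos t / sin t) = 4(cot t) (using Quotient identity)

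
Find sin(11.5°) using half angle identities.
sin(11.5°) = √((1 - cos 23°)/2) = 0.1994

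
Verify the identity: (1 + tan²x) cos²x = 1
LHS = sec²x · cos²x = (1/cos²x) · cos²x = 1 = RHS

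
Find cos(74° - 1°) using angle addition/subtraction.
cos(74° - 1°) = cos 74° cos 1° + sin 74° sin 1° = 0.2924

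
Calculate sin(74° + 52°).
sin(74° + 52°) = sin 74° cos 52° + cos 74° sin 52° = 0.809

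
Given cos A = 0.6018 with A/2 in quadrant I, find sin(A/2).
sin(A/2) = ±√((1 - cos A)/2); positive since A/2 ∈ QI, so sin(A/2) = 0.4462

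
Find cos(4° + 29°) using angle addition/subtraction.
cos(4° + 29°) = cos 4° cos 29° - sin 4° sin 29° = 0.8387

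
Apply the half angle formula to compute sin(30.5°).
sin(30.5°) = √((1 - cos 61°)/2) = 0.5075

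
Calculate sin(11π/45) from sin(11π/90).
sin(11π/45) = 2 sin 11π/90 cos 11π/90 = 0.6947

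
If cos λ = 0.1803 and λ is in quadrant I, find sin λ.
sin λ = 0.9836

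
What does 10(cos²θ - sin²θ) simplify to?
10(cos²θ - sin²θ) = 10(cos(2θ)) (using Double angle)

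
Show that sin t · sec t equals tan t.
LHS = sin t · (1/cos t) = sin t/cos t = tan t = RHS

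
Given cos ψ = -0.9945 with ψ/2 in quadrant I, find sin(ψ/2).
sin(ψ/2) = ±√((1 - cos ψ)/2); positive since ψ/2 ∈ QI, so sin(ψ/2) = 0.9986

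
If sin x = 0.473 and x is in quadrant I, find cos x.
cos x = 0.8811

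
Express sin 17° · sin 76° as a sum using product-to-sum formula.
sin 17° sin 76° = (1/2)[cos(17°-76°) - cos(17°+76°)]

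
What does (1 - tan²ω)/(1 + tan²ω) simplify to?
(1 - tan²ω)/(1 + tan²ω) = cos(2ω) (using Double angle)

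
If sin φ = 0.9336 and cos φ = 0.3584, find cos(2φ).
cos(2φ) = cos²φ - sin²φ = -0.7432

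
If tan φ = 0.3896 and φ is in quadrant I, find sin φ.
sin φ = 0.363 (using tan²φ + 1 = sec²φ)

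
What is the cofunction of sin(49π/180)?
sin(49π/180) = cos(π/2 - 49π/180) = cos(41π/180)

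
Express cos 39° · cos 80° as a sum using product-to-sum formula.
cos 39° cos 80° = (1/2)[cos(39°-80°) + cos(39°+80°)]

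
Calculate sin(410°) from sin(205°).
sin(410°) = 2 sin 205° cos 205° = 0.766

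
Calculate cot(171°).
cot(171°) = -6.314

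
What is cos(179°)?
cos(179°) = -0.9998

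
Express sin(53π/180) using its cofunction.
sin(53π/180) = cos(π/2 - 53π/180) = cos(37π/180)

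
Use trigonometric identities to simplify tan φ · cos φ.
tan φ · cos φ = sin φ (using Quotient identity)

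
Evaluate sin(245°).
sin(245°) = -0.9063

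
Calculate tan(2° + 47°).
tan(2° + 47°) = (tan 2° + tan 47°)/(1 - tan 2° tan 47°) = 1.15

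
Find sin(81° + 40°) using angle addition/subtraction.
sin(81° + 40°) = sin 81° cos 40° + cos 81° sin 40° = 0.8572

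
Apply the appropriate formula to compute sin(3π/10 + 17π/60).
sin(3π/10 + 17π/60) = sin 3π/10 cos 17π/60 + cos 3π/10 sin 17π/60 = (√6+√2)/4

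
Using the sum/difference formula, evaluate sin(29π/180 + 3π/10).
sin(29π/180 + 3π/10) = sin 29π/180 cos 3π/10 + cos 29π/180 sin 3π/10 = 0.9925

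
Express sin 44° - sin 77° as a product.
sin 44° - sin 77° = 2 cos(60.5°) sin(-16.5°)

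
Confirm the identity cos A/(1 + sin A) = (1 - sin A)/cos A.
RHS = (1 - sin A)(1 + sin A) / (cos A(1 + sin A)) = (1 - sin²A) / (cos A(1 + sin A)) = cos²A / (cos A(1 + sin A)) = cos A/(1 + sin A) = LHS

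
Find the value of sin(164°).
sin(164°) = 0.2756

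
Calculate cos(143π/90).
cos(143π/90) = 0.2756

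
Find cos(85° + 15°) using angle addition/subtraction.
cos(85° + 15°) = cos 85° cos 15° - sin 85° sin 15° = -0.1736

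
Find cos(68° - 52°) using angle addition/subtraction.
cos(68° - 52°) = cos 68° cos 52° + sin 68° sin 52° = 0.9613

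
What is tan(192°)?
tan(192°) = 0.2126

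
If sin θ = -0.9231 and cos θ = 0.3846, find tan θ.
tan θ = sin θ / cos θ = -2.4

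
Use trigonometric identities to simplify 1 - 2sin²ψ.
1 - 2sin²ψ = cos(2ψ) (using Double angle)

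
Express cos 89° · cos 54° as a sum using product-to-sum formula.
cos 89° cos 54° = (1/2)[cos(89°-54°) + cos(89°+54°)]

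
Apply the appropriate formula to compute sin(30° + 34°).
sin(30° + 34°) = sin 30° cos 34° + cos 30° sin 34° = 0.8988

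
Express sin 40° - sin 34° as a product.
sin 40° - sin 34° = 2 cos(37°) sin(3°)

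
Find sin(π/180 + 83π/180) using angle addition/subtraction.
sin(π/180 + 83π/180) = sin π/180 cos 83π/180 + cos π/180 sin 83π/180 = 0.9945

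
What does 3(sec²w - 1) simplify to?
3(sec²w - 1) = 3(tan²w) (using Pythagorean identity)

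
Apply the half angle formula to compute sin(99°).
sin(99°) = √((1 - cos 198°)/2) = 0.9877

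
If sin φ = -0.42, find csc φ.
csc φ = 1/sin φ = -2.381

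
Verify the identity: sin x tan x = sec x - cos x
RHS = 1/cos x - cos x = (1 - cos²x)/cos x = sin²x/cos x = sin x · (sin x/cos x) = sin x tan x = LHS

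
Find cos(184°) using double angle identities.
cos(184°) = cos²92° - sin²92° = -0.9976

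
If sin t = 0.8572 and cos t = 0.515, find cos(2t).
cos(2t) = cos²t - sin²t = -0.4696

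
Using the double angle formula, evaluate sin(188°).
sin(188°) = 2 sin 94° cos 94° = -0.1392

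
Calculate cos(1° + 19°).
cos(1° + 19°) = cos 1° cos 19° - sin 1° sin 19° = 0.9397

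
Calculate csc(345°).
csc(345°) = -3.864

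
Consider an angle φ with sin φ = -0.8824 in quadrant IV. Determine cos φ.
cos φ = √(1 - sin²φ) = 0.4705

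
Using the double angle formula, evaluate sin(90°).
sin(90°) = 2 sin 45° cos 45° = 1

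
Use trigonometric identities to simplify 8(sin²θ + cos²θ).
8(sin²θ + cos²θ) = 8 (using Pythagorean identity)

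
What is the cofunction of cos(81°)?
cos(81°) = sin(90° - 81°) = sin(9°)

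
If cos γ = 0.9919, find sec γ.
sec γ = 1/cos γ = 1.008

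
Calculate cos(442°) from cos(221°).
cos(442°) = cos²221° - sin²221° = 0.1392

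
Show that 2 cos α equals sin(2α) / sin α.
RHS = 2 sin α cos α / sin α = 2 cos α = LHS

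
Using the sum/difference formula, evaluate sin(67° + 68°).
sin(67° + 68°) = sin 67° cos 68° + cos 67° sin 68° = √2/2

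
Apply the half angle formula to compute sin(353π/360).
sin(353π/360) = √((1 - cos 353π/180)/2) = 0.06105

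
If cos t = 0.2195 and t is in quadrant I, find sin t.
sin t = 0.9756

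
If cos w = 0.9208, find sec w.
sec w = 1/cos w = 1.086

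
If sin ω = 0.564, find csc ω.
csc ω = 1/sin ω = 1.773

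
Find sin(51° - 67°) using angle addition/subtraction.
sin(51° - 67°) = sin 51° cos 67° - cos 51° sin 67° = -0.2756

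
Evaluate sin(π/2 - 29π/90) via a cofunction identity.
sin(π/2 - 29π/90) = cos(29π/90) = 0.5299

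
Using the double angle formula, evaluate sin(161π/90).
sin(161π/90) = 2 sin 161π/180 cos 161π/180 = -0.6157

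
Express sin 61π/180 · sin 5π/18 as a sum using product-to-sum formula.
sin 61π/180 sin 5π/18 = (1/2)[cos(61π/180-5π/18) - cos(61π/180+5π/18)]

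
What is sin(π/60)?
sin(π/60) = 0.05234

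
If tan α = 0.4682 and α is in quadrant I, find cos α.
cos α = 0.9057 (using tan²α + 1 = sec²α)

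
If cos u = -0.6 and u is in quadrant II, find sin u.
sin u = 0.8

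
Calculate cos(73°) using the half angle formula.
cos(73°) = √((1 + cos 146°)/2) = 0.2924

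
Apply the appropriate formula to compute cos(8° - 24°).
cos(8° - 24°) = cos 8° cos 24° + sin 8° sin 24° = 0.9613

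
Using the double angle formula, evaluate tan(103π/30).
tan(103π/30) = 2 tan 103π/60 / (1 - tan²103π/60) = 4.705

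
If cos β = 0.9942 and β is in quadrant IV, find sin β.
sin β = -0.1075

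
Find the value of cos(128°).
cos(128°) = -0.6157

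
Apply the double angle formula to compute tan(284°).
tan(284°) = 2 tan 142° / (1 - tan²142°) = -4.011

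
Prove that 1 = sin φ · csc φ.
RHS = sin φ · (1/sin φ) = 1 = LHS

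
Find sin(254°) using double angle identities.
sin(254°) = 2 sin 127° cos 127° = -0.9613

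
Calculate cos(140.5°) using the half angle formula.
cos(140.5°) = -√((1 + cos 281°)/2) = -0.7716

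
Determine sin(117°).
sin(117°) = 0.891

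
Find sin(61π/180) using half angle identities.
sin(61π/180) = √((1 - cos 61π/90)/2) = 0.8746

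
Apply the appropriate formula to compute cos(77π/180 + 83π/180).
cos(77π/180 + 83π/180) = cos 77π/180 cos 83π/180 - sin 77π/180 sin 83π/180 = -0.9397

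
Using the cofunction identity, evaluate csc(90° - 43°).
csc(90° - 43°) = sec(43°) = 1.367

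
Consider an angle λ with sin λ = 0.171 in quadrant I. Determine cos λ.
cos λ = √(1 - sin²λ) = 0.9853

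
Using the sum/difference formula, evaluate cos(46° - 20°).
cos(46° - 20°) = cos 46° cos 20° + sin 46° sin 20° = 0.8988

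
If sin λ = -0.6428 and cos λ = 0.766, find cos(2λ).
cos(2λ) = cos²λ - sin²λ = 0.1736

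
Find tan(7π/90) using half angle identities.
tan(7π/90) = sin 7π/45 / (1 + cos 7π/45) = 0.2493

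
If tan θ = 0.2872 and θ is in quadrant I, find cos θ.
cos θ = 0.9611 (using tan²θ + 1 = sec²θ)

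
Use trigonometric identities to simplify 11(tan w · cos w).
11(tan w · cos w) = 11(sin w) (using Quotient identity)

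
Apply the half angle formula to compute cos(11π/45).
cos(11π/45) = √((1 + cos 22π/45)/2) = 0.7193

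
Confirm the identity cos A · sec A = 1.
LHS = cos A · (1/cos A) = 1 = RHS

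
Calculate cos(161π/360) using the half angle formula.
cos(161π/360) = √((1 + cos 161π/180)/2) = 0.165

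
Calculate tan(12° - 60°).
tan(12° - 60°) = (tan 12° - tan 60°)/(1 + tan 12° tan 60°) = -1.111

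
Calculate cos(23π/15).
cos(23π/15) = 0.1045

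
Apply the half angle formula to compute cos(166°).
cos(166°) = -√((1 + cos 332°)/2) = -0.9703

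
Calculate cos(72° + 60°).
cos(72° + 60°) = cos 72° cos 60° - sin 72° sin 60° = -0.6691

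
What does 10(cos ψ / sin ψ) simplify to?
10(cos ψ / sin ψ) = 10(cot ψ) (using Quotient identity)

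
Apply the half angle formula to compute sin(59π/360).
sin(59π/360) = √((1 - cos 59π/180)/2) = 0.4924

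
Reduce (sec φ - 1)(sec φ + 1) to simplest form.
(sec φ - 1)(sec φ + 1) = tan²φ (using Diff. of squares)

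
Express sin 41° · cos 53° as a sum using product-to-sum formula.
sin 41° cos 53° = (1/2)[sin(41°+53°) + sin(41°-53°)]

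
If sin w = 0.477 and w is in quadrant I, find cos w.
cos w = 0.8789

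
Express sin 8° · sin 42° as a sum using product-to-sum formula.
sin 8° sin 42° = (1/2)[cos(8°-42°) - cos(8°+42°)]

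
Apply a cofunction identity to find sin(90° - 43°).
sin(90° - 43°) = cos(43°) = 0.7314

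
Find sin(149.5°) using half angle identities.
sin(149.5°) = √((1 - cos 299°)/2) = 0.5075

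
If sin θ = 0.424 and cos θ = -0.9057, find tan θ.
tan θ = sin θ / cos θ = -0.4681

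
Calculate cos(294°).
cos(294°) = 0.4067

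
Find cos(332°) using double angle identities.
cos(332°) = cos²166° - sin²166° = 0.8829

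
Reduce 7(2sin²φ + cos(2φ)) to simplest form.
7(2sin²φ + cos(2φ)) = 7 (using Double angle)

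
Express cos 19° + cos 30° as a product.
cos 19° + cos 30° = 2 cos(24.5°) cos(-5.5°)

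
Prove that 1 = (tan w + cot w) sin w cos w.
RHS = (sin w/cos w + cos w/sin w) sin w cos w = ((sin²w + cos²w)/(sin w cos w)) · sin w cos w = sin²w + cos²w = 1 = LHS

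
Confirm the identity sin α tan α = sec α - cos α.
RHS = 1/cos α - cos α = (1 - cos²α)/cos α = sin²α/cos α = sin α · (sin α/cos α) = sin α tan α = LHS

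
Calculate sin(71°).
sin(71°) = 0.9455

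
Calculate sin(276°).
sin(276°) = -0.9945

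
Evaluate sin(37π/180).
sin(37π/180) = 0.6018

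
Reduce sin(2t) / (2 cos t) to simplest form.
sin(2t) / (2 cos t) = sin t (using Double angle)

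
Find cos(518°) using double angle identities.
cos(518°) = cos²259° - sin²259° = -0.9272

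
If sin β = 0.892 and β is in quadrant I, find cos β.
cos β = 0.452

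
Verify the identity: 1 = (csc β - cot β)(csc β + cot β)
RHS = csc²β - cot²β = (1 + cot²β) - cot²β = 1 = LHS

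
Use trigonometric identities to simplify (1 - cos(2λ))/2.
(1 - cos(2λ))/2 = sin²λ (using Power reduction)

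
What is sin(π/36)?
sin(π/36) = 0.08716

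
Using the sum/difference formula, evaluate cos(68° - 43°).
cos(68° - 43°) = cos 68° cos 43° + sin 68° sin 43° = 0.9063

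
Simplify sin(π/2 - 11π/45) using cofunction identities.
sin(π/2 - 11π/45) = cos(11π/45)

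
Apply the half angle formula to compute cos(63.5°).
cos(63.5°) = √((1 + cos 127°)/2) = 0.4462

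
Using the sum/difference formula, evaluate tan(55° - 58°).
tan(55° - 58°) = (tan 55° - tan 58°)/(1 + tan 55° tan 58°) = -0.05241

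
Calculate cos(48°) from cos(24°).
cos(48°) = cos²24° - sin²24° = 0.6691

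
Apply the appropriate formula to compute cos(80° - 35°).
cos(80° - 35°) = cos 80° cos 35° + sin 80° sin 35° = √2/2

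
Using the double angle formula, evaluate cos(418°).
cos(418°) = cos²209° - sin²209° = 0.5299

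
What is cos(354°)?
cos(354°) = 0.9945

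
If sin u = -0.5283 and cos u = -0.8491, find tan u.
tan u = sin u / cos u = 0.6222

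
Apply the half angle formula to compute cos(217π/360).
cos(217π/360) = -√((1 + cos 217π/180)/2) = -0.3173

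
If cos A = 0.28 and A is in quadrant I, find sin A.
sin A = 0.96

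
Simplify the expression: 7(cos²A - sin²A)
7(cos²A - sin²A) = 7(cos(2A)) (using Double angle)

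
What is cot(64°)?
cot(64°) = 0.4877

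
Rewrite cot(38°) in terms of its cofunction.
cot(38°) = tan(90° - 38°) = tan(52°)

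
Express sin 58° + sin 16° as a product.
sin 58° + sin 16° = 2 sin(37°) cos(21°)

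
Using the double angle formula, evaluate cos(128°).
cos(128°) = 1 - 2sin²64° = -0.6157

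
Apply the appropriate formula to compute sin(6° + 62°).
sin(6° + 62°) = sin 6° cos 62° + cos 6° sin 62° = 0.9272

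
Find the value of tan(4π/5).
tan(4π/5) = -0.7265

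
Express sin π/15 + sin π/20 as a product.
sin π/15 + sin π/20 = 2 sin(7π/120) cos(π/120)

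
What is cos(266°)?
cos(266°) = -0.06976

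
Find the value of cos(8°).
cos(8°) = 0.9903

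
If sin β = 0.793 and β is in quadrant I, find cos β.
cos β = 0.6092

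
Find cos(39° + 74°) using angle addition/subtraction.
cos(39° + 74°) = cos 39° cos 74° - sin 39° sin 74° = -0.3907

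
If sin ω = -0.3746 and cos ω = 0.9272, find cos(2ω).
cos(2ω) = cos²ω - sin²ω = 0.7194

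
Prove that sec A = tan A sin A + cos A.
RHS = sin²A/cos A + cos A = (sin²A + cos²A)/cos A = 1/cos A = sec A = LHS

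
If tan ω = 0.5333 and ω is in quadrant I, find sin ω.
sin ω = 0.4706 (using tan²ω + 1 = sec²ω)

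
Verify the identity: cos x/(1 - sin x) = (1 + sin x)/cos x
RHS = (1 + sin x)(1 - sin x) / (cos x(1 - sin x)) = (1 - sin²x) / (cos x(1 - sin x)) = cos²x / (cos x(1 - sin x)) = cos x/(1 - sin x) = LHS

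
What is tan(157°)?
tan(157°) = -0.4245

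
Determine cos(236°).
cos(236°) = -0.5592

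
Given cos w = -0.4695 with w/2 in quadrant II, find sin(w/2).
sin(w/2) = ±√((1 - cos w)/2); positive since w/2 ∈ QII, so sin(w/2) = 0.8572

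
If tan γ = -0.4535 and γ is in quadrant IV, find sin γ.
sin γ = -0.413 (using tan²γ + 1 = sec²γ)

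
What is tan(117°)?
tan(117°) = -1.963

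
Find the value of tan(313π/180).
tan(313π/180) = -1.072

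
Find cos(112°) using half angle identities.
cos(112°) = -√((1 + cos 224°)/2) = -0.3746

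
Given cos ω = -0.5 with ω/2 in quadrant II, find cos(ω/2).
cos(ω/2) = ±√((1 + cos ω)/2); negative since ω/2 ∈ QII, so cos(ω/2) = -1/2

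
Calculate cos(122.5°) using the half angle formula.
cos(122.5°) = -√((1 + cos 245°)/2) = -0.5373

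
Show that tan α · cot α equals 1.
LHS = (sin α/cos α) · (cos α/sin α) = 1 = RHS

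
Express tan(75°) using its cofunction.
tan(75°) = cot(90° - 75°) = cot(15°)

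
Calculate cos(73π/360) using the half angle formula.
cos(73π/360) = √((1 + cos 73π/180)/2) = 0.8039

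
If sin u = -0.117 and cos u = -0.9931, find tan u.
tan u = sin u / cos u = 0.1178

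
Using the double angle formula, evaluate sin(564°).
sin(564°) = 2 sin 282° cos 282° = -0.4067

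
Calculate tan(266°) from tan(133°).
tan(266°) = 2 tan 133° / (1 - tan²133°) = 14.3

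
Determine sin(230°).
sin(230°) = -0.766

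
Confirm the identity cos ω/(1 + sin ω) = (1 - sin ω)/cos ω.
RHS = (1 - sin ω)(1 + sin ω) / (cos ω(1 + sin ω)) = (1 - sin²ω) / (cos ω(1 + sin ω)) = cos²ω / (cos ω(1 + sin ω)) = cos ω/(1 + sin ω) = LHS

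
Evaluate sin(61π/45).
sin(61π/45) = -0.8988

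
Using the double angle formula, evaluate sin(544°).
sin(544°) = 2 sin 272° cos 272° = -0.06976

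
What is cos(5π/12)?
cos(5π/12) = (√6-√2)/4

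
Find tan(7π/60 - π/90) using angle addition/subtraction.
tan(7π/60 - π/90) = (tan 7π/60 - tan π/90)/(1 + tan 7π/60 tan π/90) = 0.3443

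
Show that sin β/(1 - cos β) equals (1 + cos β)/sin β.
LHS = sin β(1 + cos β) / ((1 - cos β)(1 + cos β)) = sin β(1 + cos β) / (1 - cos²β) = sin β(1 + cos β) / sin²β = (1 + cos β)/sin β = RHS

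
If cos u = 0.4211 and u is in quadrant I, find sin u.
sin u = 0.907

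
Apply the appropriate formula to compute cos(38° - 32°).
cos(38° - 32°) = cos 38° cos 32° + sin 38° sin 32° = 0.9945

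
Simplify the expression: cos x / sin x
cos x / sin x = cot x (using Quotient identity)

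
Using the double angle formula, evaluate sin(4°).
sin(4°) = 2 sin 2° cos 2° = 0.06976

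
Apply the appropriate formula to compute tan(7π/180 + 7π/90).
tan(7π/180 + 7π/90) = (tan 7π/180 + tan 7π/90)/(1 - tan 7π/180 tan 7π/90) = 0.3839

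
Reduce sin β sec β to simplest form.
sin β sec β = tan β (using Reciprocal + quotient)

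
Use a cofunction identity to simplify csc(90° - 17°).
csc(90° - 17°) = sec(17°)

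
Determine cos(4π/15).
cos(4π/15) = 0.6691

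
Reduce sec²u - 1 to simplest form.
sec²u - 1 = tan²u (using Pythagorean identity)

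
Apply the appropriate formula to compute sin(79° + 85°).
sin(79° + 85°) = sin 79° cos 85° + cos 79° sin 85° = 0.2756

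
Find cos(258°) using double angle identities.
cos(258°) = cos²129° - sin²129° = -0.2079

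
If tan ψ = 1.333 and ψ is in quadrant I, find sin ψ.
sin ψ = 0.7999 (using tan²ψ + 1 = sec²ψ)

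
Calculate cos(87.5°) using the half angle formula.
cos(87.5°) = √((1 + cos 175°)/2) = 0.04362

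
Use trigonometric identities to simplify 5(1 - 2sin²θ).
5(1 - 2sin²θ) = 5(cos(2θ)) (using Double angle)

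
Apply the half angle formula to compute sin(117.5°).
sin(117.5°) = √((1 - cos 235°)/2) = 0.887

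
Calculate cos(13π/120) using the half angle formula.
cos(13π/120) = √((1 + cos 13π/60)/2) = 0.9426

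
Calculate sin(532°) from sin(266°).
sin(532°) = 2 sin 266° cos 266° = 0.1392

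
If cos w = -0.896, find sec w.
sec w = 1/cos w = -1.116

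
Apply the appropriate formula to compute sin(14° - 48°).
sin(14° - 48°) = sin 14° cos 48° - cos 14° sin 48° = -0.5592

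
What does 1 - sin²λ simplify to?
1 - sin²λ = cos²λ (using Pythagorean identity)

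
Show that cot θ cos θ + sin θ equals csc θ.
LHS = cos²θ/sin θ + sin θ = (cos²θ + sin²θ)/sin θ = 1/sin θ = csc θ = RHS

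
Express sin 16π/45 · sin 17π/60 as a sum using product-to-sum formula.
sin 16π/45 sin 17π/60 = (1/2)[cos(16π/45-17π/60) - cos(16π/45+17π/60)]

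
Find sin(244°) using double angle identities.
sin(244°) = 2 sin 122° cos 122° = -0.8988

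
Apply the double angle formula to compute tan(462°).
tan(462°) = 2 tan 231° / (1 - tan²231°) = -4.705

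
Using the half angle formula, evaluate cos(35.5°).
cos(35.5°) = √((1 + cos 71°)/2) = 0.8141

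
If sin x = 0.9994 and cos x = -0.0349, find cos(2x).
cos(2x) = cos²x - sin²x = -0.9976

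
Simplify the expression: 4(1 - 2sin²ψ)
4(1 - 2sin²ψ) = 4(cos(2ψ)) (using Double angle)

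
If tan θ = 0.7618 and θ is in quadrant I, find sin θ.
sin θ = 0.606 (using tan²θ + 1 = sec²θ)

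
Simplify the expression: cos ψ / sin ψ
cos ψ / sin ψ = cot ψ (using Quotient identity)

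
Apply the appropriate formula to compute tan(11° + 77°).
tan(11° + 77°) = (tan 11° + tan 77°)/(1 - tan 11° tan 77°) = 28.64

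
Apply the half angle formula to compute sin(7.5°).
sin(7.5°) = √((1 - cos 15°)/2) = 0.1305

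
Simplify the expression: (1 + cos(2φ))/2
(1 + cos(2φ))/2 = cos²φ (using Power reduction)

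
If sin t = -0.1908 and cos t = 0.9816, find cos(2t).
cos(2t) = cos²t - sin²t = 0.9271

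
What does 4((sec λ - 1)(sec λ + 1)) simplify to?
4((sec λ - 1)(sec λ + 1)) = 4(tan²λ) (using Diff. of squares)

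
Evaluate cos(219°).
cos(219°) = -0.7771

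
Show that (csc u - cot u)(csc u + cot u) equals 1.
LHS = csc²u - cot²u = (1 + cot²u) - cot²u = 1 = RHS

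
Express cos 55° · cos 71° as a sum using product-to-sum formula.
cos 55° cos 71° = (1/2)[cos(55°-71°) + cos(55°+71°)]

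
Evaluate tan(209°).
tan(209°) = 0.5543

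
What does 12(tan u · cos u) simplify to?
12(tan u · cos u) = 12(sin u) (using Quotient identity)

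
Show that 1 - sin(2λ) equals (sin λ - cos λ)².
RHS = sin²λ - 2 sin λ cos λ + cos²λ = (sin²λ + cos²λ) - 2 sin λ cos λ = 1 - sin(2λ) = LHS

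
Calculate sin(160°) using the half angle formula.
sin(160°) = √((1 - cos 320°)/2) = 0.342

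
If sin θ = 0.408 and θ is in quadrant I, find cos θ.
cos θ = 0.913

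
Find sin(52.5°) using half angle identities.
sin(52.5°) = √((1 - cos 105°)/2) = 0.7934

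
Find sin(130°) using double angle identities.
sin(130°) = 2 sin 65° cos 65° = 0.766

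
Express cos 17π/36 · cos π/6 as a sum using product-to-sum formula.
cos 17π/36 cos π/6 = (1/2)[cos(17π/36-π/6) + cos(17π/36+π/6)]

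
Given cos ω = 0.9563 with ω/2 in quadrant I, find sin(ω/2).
sin(ω/2) = ±√((1 - cos ω)/2); positive since ω/2 ∈ QI, so sin(ω/2) = 0.1478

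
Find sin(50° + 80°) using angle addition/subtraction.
sin(50° + 80°) = sin 50° cos 80° + cos 50° sin 80° = 0.766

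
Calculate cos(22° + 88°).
cos(22° + 88°) = cos 22° cos 88° - sin 22° sin 88° = -0.342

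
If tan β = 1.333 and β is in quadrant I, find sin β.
sin β = 0.7999 (using tan²β + 1 = sec²β)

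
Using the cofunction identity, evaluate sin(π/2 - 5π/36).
sin(π/2 - 5π/36) = cos(5π/36) = 0.9063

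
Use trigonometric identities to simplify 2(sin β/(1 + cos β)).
2(sin β/(1 + cos β)) = 2(tan(β/2)) (using Half angle)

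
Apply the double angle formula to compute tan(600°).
tan(600°) = 2 tan 300° / (1 - tan²300°) = √3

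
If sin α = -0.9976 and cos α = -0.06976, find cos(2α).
cos(2α) = cos²α - sin²α = -0.9903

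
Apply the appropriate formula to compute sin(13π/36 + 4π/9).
sin(13π/36 + 4π/9) = sin 13π/36 cos 4π/9 + cos 13π/36 sin 4π/9 = 0.5736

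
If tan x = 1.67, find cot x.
cot x = 1/tan x = 0.5988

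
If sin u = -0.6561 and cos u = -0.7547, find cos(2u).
cos(2u) = cos²u - sin²u = 0.1391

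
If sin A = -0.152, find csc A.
csc A = 1/sin A = -6.579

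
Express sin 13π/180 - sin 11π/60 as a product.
sin 13π/180 - sin 11π/60 = 2 cos(23π/180) sin(-π/18)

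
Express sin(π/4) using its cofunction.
sin(π/4) = cos(π/2 - π/4) = cos(π/4)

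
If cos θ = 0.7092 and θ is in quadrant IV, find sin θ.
sin θ = -0.705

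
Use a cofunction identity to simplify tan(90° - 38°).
tan(90° - 38°) = cot(38°)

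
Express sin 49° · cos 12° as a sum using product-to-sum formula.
sin 49° cos 12° = (1/2)[sin(49°+12°) + sin(49°-12°)]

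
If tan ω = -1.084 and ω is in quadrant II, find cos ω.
cos ω = -0.6781 (using tan²ω + 1 = sec²ω)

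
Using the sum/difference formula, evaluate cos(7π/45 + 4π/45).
cos(7π/45 + 4π/45) = cos 7π/45 cos 4π/45 - sin 7π/45 sin 4π/45 = 0.7193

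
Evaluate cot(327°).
cot(327°) = -1.54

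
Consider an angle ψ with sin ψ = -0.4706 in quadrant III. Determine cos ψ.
cos ψ = ±√(1 - sin²ψ) = -0.8823 (negative in QIII)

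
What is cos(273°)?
cos(273°) = 0.05234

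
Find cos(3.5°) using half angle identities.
cos(3.5°) = √((1 + cos 7°)/2) = 0.9981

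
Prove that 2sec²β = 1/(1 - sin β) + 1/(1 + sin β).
RHS = [(1 + sin β) + (1 - sin β)] / [(1 - sin β)(1 + sin β)] = 2/(1 - sin²β) = 2/cos²β = 2sec²β = LHS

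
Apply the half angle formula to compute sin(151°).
sin(151°) = √((1 - cos 302°)/2) = 0.4848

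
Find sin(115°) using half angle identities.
sin(115°) = √((1 - cos 230°)/2) = 0.9063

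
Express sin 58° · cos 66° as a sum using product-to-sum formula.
sin 58° cos 66° = (1/2)[sin(58°+66°) + sin(58°-66°)]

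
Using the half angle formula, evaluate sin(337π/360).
sin(337π/360) = √((1 - cos 337π/180)/2) = 0.1994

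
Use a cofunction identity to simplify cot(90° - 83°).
cot(90° - 83°) = tan(83°)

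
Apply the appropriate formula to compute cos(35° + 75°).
cos(35° + 75°) = cos 35° cos 75° - sin 35° sin 75° = -0.342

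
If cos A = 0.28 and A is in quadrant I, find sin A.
sin A = 0.96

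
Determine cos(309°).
cos(309°) = 0.6293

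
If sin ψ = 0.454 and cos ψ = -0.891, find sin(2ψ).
sin(2ψ) = 2 sin ψ cos ψ = -0.809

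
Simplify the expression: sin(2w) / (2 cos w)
sin(2w) / (2 cos w) = sin w (using Double angle)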